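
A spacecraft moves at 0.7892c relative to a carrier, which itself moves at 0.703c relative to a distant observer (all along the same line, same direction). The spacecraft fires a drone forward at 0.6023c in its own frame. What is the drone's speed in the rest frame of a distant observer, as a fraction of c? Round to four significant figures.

Compose velocities in two stages. Stage 1 (into S'): u₁ = (0.6023+0.7892)/(1+0.6023×0.7892) = 0.94318.
Stage 2 (into S): u = (0.94318+0.703)/(1+0.94318×0.703) = 0.98985, so the speed is 0.9899c.

0.9899c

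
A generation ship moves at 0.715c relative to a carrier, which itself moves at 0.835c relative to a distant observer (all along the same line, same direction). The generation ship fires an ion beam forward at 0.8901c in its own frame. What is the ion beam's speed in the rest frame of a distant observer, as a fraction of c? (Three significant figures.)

Compose velocities in two stages. Stage 1 (into S'): u₁ = (0.8901+0.715)/(1+0.8901×0.715) = 0.98086.
Stage 2 (into S): u = (0.98086+0.835)/(1+0.98086×0.835) = 0.99826, so the speed is 0.998c.

0.998c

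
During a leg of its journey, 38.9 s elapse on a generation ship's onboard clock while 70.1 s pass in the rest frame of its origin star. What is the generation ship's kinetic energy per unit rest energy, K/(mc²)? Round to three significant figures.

0.802

The time-dilation ratio gives γ = 70.1/38.9 = 1.80206.
K/(mc²) = γ − 1 = 1.80206 − 1 = 0.802.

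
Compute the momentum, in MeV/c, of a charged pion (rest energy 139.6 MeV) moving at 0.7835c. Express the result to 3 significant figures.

176 MeV/c

Lorentz factor: γ = (1 − 0.61387225)^(−1/2) = 1.6093.
Momentum: p = γβ·mc = 1.6093 × 0.7835 × 139.6 MeV/c = 176 MeV/c.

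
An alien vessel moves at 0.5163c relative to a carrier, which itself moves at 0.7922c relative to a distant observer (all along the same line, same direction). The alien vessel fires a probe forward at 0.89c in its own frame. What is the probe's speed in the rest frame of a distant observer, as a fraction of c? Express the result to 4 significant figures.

0.9957c

First combine the probe and alien vessel (S''→S'): u₁ = (0.89 + 0.5163)/(1 + 0.89×0.5163) = 1.4063/1.459507 = 0.96354.
Then combine with the carrier (S'→S): u = (0.96354 + 0.7922)/(1 + 0.96354×0.7922) = 1.75574/1.763316388 = 0.9957.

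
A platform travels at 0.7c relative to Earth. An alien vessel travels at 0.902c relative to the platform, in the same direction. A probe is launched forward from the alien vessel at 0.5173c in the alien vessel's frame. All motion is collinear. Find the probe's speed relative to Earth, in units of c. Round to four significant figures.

Apply u = (u'+v)/(1+u'v) twice. Probe in the platform frame: (0.5173+0.902)/(1+0.5173·0.902) = 1.4193/1.4666046 = 0.96775c.
That velocity, transformed to the rest frame of Earth: (0.96775+0.7)/(1+0.96775·0.7) = 1.66775/1.677425 = 0.99423c.

0.9942c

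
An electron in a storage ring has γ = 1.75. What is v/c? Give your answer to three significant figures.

β = √(1 − 1/γ²) = √(1 − 1/3.0625) = √0.673469 = 0.821.

0.821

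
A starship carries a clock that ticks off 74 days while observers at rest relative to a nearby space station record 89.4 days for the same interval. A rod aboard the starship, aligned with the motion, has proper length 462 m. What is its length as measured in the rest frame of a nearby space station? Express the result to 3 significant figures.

382 m

The time-dilation ratio gives γ = 89.4/74 = 1.20811.
L = L₀/γ = 462/1.20811 = 382 m.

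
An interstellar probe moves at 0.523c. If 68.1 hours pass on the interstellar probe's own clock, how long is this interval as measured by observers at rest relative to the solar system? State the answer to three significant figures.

79.9 hours

With β = 0.523, γ = 1/√(1 − 0.523²) = 1/√0.726471 = 1.1733.
The onboard clock measures proper time, so the interval in the rest frame of the solar system is dilated: Δt = γ·Δτ = 1.1733 × 68.1 hours = 79.9 hours.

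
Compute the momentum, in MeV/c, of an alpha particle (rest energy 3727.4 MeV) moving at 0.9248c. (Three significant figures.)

Lorentz factor: γ = (1 − 0.85525504)^(−1/2) = 2.6284.
Momentum: p = γβ·mc = 2.6284 × 0.9248 × 3727.4 MeV/c = 9060 MeV/c.

9060 MeV/c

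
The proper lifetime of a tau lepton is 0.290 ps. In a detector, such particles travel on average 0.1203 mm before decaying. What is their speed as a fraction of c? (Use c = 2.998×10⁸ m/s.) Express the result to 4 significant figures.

0.8105c

d = βγcτ ⇒ βγ = d/(cτ) = 1.203×10^-4 m / (8.6942×10^-5 m) = 1.3837.
β = (βγ)/√(1+(βγ)²) = 1.3837/√2.91463 = 0.8105.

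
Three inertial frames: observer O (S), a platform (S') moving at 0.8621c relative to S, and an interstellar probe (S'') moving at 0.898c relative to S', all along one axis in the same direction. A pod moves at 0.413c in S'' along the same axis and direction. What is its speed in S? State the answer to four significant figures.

Apply u = (u'+v)/(1+u'v) twice. Pod in the platform frame: (0.413+0.898)/(1+0.413·0.898) = 1.311/1.370874 = 0.95632c.
That velocity, transformed to the rest frame of observer O: (0.95632+0.8621)/(1+0.95632·0.8621) = 1.81842/1.824443472 = 0.9967c.

0.9967c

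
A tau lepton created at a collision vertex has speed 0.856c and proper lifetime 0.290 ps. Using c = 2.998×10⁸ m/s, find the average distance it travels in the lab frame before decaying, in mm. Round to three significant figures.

β² = 0.732736, so γ = 1/√0.267264 = 1.9343.
Lab-frame lifetime: Δt = γτ = 1.9343 × 0.290 ps = 0.56095 ps.
Distance: d = vΔt = 0.856 × 2.998×10⁸ m/s × 5.6095×10^-13 s = 1.44×10^-4 m = 0.144 mm.

0.144 mm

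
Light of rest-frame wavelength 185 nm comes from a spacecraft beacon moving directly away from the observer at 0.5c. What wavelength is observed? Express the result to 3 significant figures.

320 nm

Relativistic Doppler for wavelength: λ_obs = λ_src · √((1+β)/(1−β)).
With β = 0.5: factor = √(1.5/0.5) = 1.7321.
λ_obs = 185 × 1.7321 = 320 nm.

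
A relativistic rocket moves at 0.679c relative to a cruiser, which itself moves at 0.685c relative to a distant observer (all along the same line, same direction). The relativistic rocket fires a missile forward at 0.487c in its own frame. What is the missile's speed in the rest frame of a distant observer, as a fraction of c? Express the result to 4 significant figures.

Apply u = (u'+v)/(1+u'v) twice. Missile in the cruiser frame: (0.487+0.679)/(1+0.487·0.679) = 1.166/1.330673 = 0.87625c.
That velocity, transformed to the rest frame of a distant observer: (0.87625+0.685)/(1+0.87625·0.685) = 1.56125/1.60023125 = 0.97564c.

0.9756c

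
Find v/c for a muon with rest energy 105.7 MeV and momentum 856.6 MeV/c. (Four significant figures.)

0.9925

βγ = pc/(mc²) = 856.6/105.7 = 8.1041.
Since γ² = 1 + (βγ)² = 66.6764, γ = √66.6764 = 8.16556, and β = (βγ)/γ = 8.1041/8.16556 = 0.9925.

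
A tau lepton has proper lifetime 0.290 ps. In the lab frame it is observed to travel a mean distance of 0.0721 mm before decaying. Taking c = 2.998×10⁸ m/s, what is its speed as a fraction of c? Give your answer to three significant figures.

0.638c

Lab distance = (lab lifetime)·v = γτ·βc, so βγ = d/(cτ) = 7.210×10^-5/(2.998×10⁸ × 2.900×10^-13) = 0.82929.
With βγ = 0.82929: γ² = 1 + (βγ)² = 1.687722, and β = (βγ)/γ = 0.82929/1.29912 = 0.638.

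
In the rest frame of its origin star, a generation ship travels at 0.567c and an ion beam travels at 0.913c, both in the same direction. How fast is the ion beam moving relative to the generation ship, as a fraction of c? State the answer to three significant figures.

Transform to the generation ship's frame: u' = (u − v)/(1 − uv/c²).
u' = (0.913 − 0.567)/(1 − 0.913×0.567) = 0.346/0.482329 = 0.71735.
Speed in the generation ship's frame: 0.717c (in the same direction).

0.717c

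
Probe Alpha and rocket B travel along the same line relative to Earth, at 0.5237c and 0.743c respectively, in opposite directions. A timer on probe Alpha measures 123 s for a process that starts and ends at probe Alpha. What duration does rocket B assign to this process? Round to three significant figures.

300 s

The velocity of probe Alpha relative to rocket B is (0.5237 + 0.743)c / (1 + 0.5237×0.743) = 0.91188c; relative speed 0.91188c.
At |u| = 0.91188c, γ = (1 − 0.831525)^(−1/2) = 2.4363.
The clock on probe Alpha records proper time, so rocket B measures Δt = γΔτ = 2.4363 × 123 = 300 s.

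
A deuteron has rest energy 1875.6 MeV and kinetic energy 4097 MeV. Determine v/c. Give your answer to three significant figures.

0.949

K = (γ−1)mc², so γ = 1 + 4097/1875.6 = 3.1844.
Then v/c = √(1 − γ⁻²) = √(1 − 0.0986154) = √0.9013846 = 0.949.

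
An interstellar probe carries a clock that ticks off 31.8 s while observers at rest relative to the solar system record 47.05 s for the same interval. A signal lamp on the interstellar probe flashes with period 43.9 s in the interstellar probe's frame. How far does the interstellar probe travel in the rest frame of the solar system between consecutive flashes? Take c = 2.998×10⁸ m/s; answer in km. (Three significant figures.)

1.44×10^7 km

γ = Δt/Δτ = 47.05/31.8 = 1.47956.
β = √(1 − 1/γ²) = 0.73701. Lab-frame period = γτ = 1.47956×43.9 s = 64.953 s. Distance = βc × γτ = 0.73701 × 2.998×10⁸ m/s × 64.953 s = 1.4352×10^10 m = 1.44×10^7 km.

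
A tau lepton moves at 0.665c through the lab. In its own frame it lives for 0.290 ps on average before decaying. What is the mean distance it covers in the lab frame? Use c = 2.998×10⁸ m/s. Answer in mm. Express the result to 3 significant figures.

γ = 1/√(1 − β²) = 1/√(1 − 0.442225) = 1/√0.557775 = 1/0.746843 = 1.339.
Lab-frame lifetime: Δt = γτ = 1.339 × 0.290 ps = 0.38831 ps.
Distance: d = vΔt = 0.665 × 2.998×10⁸ m/s × 3.8831×10^-13 s = 7.74×10^-5 m = 0.0774 mm.

0.0774 mm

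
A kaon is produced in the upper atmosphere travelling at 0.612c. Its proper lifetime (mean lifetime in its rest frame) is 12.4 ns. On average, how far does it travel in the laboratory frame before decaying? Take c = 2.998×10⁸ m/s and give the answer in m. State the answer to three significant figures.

2.88 m

γ = 1/√(1 − β²) = 1/√(1 − 0.374544) = 1/√0.625456 = 1/0.790858 = 1.2644.
Lab-frame lifetime: Δt = γτ = 1.2644 × 12.4 ns = 15.679 ns.
Distance: d = vΔt = 0.612 × 2.998×10⁸ m/s × 1.5679×10^-8 s = 2.88 m.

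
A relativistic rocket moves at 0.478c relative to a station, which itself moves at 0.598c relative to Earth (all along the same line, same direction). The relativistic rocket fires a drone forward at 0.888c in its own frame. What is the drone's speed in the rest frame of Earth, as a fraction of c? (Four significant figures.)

Compose velocities in two stages. Stage 1 (into S'): u₁ = (0.888+0.478)/(1+0.888×0.478) = 0.95896.
Stage 2 (into S): u = (0.95896+0.598)/(1+0.95896×0.598) = 0.98951, so the speed is 0.9895c.

0.9895c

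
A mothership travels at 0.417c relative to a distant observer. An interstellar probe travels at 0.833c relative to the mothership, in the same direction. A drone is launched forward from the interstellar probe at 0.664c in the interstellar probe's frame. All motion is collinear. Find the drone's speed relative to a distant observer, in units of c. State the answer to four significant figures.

Compose velocities in two stages. Stage 1 (into S'): u₁ = (0.664+0.833)/(1+0.664×0.833) = 0.96387.
Stage 2 (into S): u = (0.96387+0.417)/(1+0.96387×0.417) = 0.98498, so the speed is 0.9850c.

0.9850c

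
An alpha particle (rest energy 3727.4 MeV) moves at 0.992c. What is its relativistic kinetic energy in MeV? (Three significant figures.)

25800 MeV

With β = 0.992, γ = 1/√(1 − 0.992²) = 1/√0.015936 = 7.9216.
Kinetic energy: K = (γ − 1)mc² = (7.9216 − 1) × 3727.4 MeV = 6.9216 × 3727.4 = 25800 MeV.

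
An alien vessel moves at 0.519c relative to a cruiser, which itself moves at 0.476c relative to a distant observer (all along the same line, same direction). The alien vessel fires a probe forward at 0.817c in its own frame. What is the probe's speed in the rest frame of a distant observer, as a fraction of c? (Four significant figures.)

Apply u = (u'+v)/(1+u'v) twice. Probe in the cruiser frame: (0.817+0.519)/(1+0.817·0.519) = 1.336/1.424023 = 0.93819c.
That velocity, transformed to the rest frame of a distant observer: (0.93819+0.476)/(1+0.93819·0.476) = 1.41419/1.44657844 = 0.97761c.

0.9776c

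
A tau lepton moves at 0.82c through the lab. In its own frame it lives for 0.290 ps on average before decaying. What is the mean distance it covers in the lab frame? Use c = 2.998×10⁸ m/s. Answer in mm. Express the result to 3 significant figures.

Lorentz factor: γ = (1 − 0.6724)^(−1/2) = 1.7471.
Lab-frame lifetime: Δt = γτ = 1.7471 × 0.290 ps = 0.50666 ps.
Distance: d = vΔt = 0.82 × 2.998×10⁸ m/s × 5.0666×10^-13 s = 1.25×10^-4 m = 0.125 mm.

0.125 mm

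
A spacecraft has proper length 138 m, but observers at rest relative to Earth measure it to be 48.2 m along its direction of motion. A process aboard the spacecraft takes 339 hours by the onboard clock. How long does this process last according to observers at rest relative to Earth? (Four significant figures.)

Length contraction gives γ = L₀/L = 138/48.2 = 2.86307.
Δt = γΔτ = 2.86307 × 339 = 970.6 hours.

970.6 hours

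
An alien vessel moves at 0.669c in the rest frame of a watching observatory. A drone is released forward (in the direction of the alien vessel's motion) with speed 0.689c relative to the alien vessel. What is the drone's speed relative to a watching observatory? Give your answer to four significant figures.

0.9295c

In units of c, u = (u' + v)/(1 + u'v) with u' = 0.689 and v = 0.669.
Numerator: 0.689 + 0.669 = 1.358. Denominator: 1 + (0.689)(0.669) = 1.460941.
u = 1.358/1.460941 = 0.92954, so the speed is 0.9295c.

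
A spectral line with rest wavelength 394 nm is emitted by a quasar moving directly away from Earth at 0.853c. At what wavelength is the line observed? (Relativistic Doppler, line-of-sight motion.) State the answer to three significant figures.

1400 nm

Relativistic Doppler for wavelength: λ_obs = λ_src · √((1+β)/(1−β)).
With β = 0.853: factor = √(1.853/0.147) = 3.5504.
λ_obs = 394 × 3.5504 = 1400 nm.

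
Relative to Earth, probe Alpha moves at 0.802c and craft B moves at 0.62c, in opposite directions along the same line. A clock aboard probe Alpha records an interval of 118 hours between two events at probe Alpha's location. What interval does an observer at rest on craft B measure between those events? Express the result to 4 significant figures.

Transform probe Alpha's velocity into craft B's frame: (0.802 + 0.62)/(1 + 0.802·0.62) = 1.422/1.49724, so the relative speed is 0.94975c.
γ for this relative speed: γ = 1/√(1 − 0.902025) = 3.1948.
Probe Alpha's interval is proper; time dilation gives Δt_B = γΔτ = 3.1948 × 118 hours = 377.0 hours.

377.0 hours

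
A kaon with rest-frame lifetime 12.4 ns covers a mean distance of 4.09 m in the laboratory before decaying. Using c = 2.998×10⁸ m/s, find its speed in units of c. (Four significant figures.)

Let x = d/(cτ) = 4.090 m / (2.998×10⁸ m/s × 1.240×10^-8 s) = 1.1002. Since d = βγcτ, x = βγ = β/√(1−β²).
Solving: β² = x²/(1+x²) = 1.21044/2.21044 = 0.547601, so β = 0.7400.

0.7400c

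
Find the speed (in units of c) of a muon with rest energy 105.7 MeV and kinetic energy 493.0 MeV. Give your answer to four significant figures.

K = (γ−1)mc², so γ = 1 + 493.0/105.7 = 5.6641.
Then v/c = √(1 − γ⁻²) = √(1 − 0.0311701) = √0.9688299 = 0.9843.

0.9843c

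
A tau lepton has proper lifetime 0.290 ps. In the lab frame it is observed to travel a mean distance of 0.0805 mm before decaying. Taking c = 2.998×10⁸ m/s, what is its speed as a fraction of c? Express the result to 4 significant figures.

0.6794c

d = βγcτ ⇒ βγ = d/(cτ) = 8.050×10^-5 m / (8.6942×10^-5 m) = 0.9259.
β = (βγ)/√(1+(βγ)²) = 0.9259/√1.857291 = 0.6794.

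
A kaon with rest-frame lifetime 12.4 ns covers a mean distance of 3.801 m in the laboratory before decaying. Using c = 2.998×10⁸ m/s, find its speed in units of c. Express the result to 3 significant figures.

0.715c

Lab distance = (lab lifetime)·v = γτ·βc, so βγ = d/(cτ) = 3.801/(2.998×10⁸ × 1.240×10^-8) = 1.0225.
With βγ = 1.0225: γ² = 1 + (βγ)² = 2.04551, and β = (βγ)/γ = 1.0225/1.43021 = 0.715.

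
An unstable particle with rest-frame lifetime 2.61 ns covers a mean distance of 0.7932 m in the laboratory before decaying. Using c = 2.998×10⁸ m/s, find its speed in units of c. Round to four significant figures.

Lab distance = (lab lifetime)·v = γτ·βc, so βγ = d/(cτ) = 0.7932/(2.998×10⁸ × 2.610×10^-9) = 1.0137.
With βγ = 1.0137: γ² = 1 + (βγ)² = 2.02759, and β = (βγ)/γ = 1.0137/1.42393 = 0.7119.

0.7119c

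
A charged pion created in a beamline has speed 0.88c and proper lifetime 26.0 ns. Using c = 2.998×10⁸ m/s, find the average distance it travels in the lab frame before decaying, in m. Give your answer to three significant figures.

14.4 m

With β = 0.88, γ = 1/√(1 − 0.88²) = 1/√0.2256 = 2.1054.
Lab-frame lifetime: Δt = γτ = 2.1054 × 26.0 ns = 54.74 ns.
Distance: d = vΔt = 0.88 × 2.998×10⁸ m/s × 5.4740×10^-8 s = 14.4 m.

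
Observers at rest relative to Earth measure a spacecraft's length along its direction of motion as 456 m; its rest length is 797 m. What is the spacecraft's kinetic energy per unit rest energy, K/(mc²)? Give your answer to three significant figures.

Length contraction gives γ = L₀/L = 797/456 = 1.74781.
Since K = (γ−1)mc², K/(mc²) = 1.74781 − 1 = 0.748.

0.748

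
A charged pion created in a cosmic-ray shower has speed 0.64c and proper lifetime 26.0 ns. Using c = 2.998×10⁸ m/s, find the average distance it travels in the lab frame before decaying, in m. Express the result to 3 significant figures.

With β = 0.64, γ = 1/√(1 − 0.64²) = 1/√0.5904 = 1.3014.
Lab-frame lifetime: Δt = γτ = 1.3014 × 26.0 ns = 33.836 ns.
Distance: d = vΔt = 0.64 × 2.998×10⁸ m/s × 3.3836×10^-8 s = 6.49 m.

6.49 m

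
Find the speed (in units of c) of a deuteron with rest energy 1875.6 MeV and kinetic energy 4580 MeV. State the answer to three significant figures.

K = (γ−1)mc², so γ = 1 + 4580/1875.6 = 3.4419.
Then v/c = √(1 − γ⁻²) = √(1 − 0.0844119) = √0.9155881 = 0.957.

0.957c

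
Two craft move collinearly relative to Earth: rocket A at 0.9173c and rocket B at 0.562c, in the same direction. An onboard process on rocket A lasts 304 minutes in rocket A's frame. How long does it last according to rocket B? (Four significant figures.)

447.2 minutes

The velocity of rocket A relative to rocket B is (0.9173 − 0.562)c / (1 − 0.9173×0.562) = 0.73337c; relative speed 0.73337c.
γ for this relative speed: γ = 1/√(1 − 0.537832) = 1.471.
Rocket A's interval is proper; time dilation gives Δt_B = γΔτ = 1.471 × 304 minutes = 447.2 minutes.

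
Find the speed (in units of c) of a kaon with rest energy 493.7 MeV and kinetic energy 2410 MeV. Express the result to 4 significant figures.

0.9854c

K = (γ−1)mc², so γ = 1 + 2410/493.7 = 5.8815.
Then v/c = √(1 − γ⁻²) = √(1 − 0.0289084) = √0.9710916 = 0.9854.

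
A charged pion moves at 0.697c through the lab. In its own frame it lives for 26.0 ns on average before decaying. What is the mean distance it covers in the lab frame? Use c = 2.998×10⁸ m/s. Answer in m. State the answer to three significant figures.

7.58 m

γ = 1/√(1 − β²) = 1/√(1 − 0.485809) = 1/√0.514191 = 1/0.717071 = 1.3946.
Lab-frame lifetime: Δt = γτ = 1.3946 × 26.0 ns = 36.26 ns.
Distance: d = vΔt = 0.697 × 2.998×10⁸ m/s × 3.6260×10^-8 s = 7.58 m.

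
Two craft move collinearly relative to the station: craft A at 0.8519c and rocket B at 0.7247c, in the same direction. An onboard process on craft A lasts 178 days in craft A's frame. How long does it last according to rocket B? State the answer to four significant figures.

Transform craft A's velocity into rocket B's frame: (0.8519 − 0.7247)/(1 − 0.8519·0.7247) = 0.1272/0.38262807, so the relative speed is 0.33244c.
γ for this relative speed: γ = 1/√(1 − 0.110516) = 1.0603.
The clock on craft A records proper time, so rocket B measures Δt = γΔτ = 1.0603 × 178 = 188.7 days.

188.7 days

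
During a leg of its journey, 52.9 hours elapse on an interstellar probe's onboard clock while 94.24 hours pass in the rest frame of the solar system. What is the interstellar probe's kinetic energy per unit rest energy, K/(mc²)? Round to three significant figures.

From Δt = γΔτ: γ = 94.24/52.9 = 1.78147.
K/(mc²) = γ − 1 = 1.78147 − 1 = 0.781.

0.781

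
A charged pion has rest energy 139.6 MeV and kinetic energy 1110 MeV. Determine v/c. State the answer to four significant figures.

K = (γ−1)mc², so γ = 1 + 1110/139.6 = 8.9513.
Then v/c = √(1 − γ⁻²) = √(1 − 0.0124804) = √0.9875196 = 0.9937.

0.9937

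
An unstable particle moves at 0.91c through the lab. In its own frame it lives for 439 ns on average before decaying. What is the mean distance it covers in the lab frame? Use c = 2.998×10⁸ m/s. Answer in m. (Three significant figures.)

289 m

Lorentz factor: γ = (1 − 0.8281)^(−1/2) = 2.4119.
Lab-frame lifetime: Δt = γτ = 2.4119 × 439 ns = 1058.8 ns.
Distance: d = vΔt = 0.91 × 2.998×10⁸ m/s × 1.0588×10^-6 s = 289 m.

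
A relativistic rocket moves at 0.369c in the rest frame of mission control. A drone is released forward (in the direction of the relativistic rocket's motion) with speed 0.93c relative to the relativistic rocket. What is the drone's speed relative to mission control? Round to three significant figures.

In units of c, u = (u' + v)/(1 + u'v) with u' = 0.93 and v = 0.369.
Numerator: 0.93 + 0.369 = 1.299. Denominator: 1 + (0.93)(0.369) = 1.34317.
u = 1.299/1.34317 = 0.96712, so the speed is 0.967c.

0.967c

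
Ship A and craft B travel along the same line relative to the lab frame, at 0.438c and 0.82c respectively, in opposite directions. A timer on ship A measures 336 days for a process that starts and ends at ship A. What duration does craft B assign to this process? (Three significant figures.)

888 days

Speed of ship A in craft B's frame: u = (v_A + v_B)/(1 + v_A v_B/c²) = (0.438 + 0.82)/(1 + 0.438×0.82) = 1.258/1.35916 = 0.92557; |u| = 0.92557c.
γ for this relative speed: γ = 1/√(1 − 0.85668) = 2.6415.
Ship A's interval is proper; time dilation gives Δt_B = γΔτ = 2.6415 × 336 days = 888 days.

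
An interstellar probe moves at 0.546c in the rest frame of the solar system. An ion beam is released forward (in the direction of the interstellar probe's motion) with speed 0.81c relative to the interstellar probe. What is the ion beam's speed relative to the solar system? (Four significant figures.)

In units of c, u = (u' + v)/(1 + u'v) with u' = 0.81 and v = 0.546.
Numerator: 0.81 + 0.546 = 1.356. Denominator: 1 + (0.81)(0.546) = 1.44226.
u = 1.356/1.44226 = 0.94019, so the speed is 0.9402c.

0.9402c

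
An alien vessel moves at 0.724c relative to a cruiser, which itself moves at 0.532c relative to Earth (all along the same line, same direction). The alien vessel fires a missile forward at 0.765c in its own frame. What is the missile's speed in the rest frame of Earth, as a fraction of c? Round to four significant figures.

0.9871c

Compose velocities in two stages. Stage 1 (into S'): u₁ = (0.765+0.724)/(1+0.765×0.724) = 0.95826.
Stage 2 (into S): u = (0.95826+0.532)/(1+0.95826×0.532) = 0.98706, so the speed is 0.9871c.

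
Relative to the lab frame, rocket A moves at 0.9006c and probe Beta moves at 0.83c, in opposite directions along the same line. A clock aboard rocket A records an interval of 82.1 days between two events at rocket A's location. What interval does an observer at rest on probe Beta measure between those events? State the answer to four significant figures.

Transform rocket A's velocity into probe Beta's frame: (0.9006 + 0.83)/(1 + 0.9006·0.83) = 1.7306/1.747498, so the relative speed is 0.99033c.
γ for this relative speed: γ = 1/√(1 − 0.980754) = 7.2082.
The clock on rocket A records proper time, so probe Beta measures Δt = γΔτ = 7.2082 × 82.1 = 591.8 days.

591.8 days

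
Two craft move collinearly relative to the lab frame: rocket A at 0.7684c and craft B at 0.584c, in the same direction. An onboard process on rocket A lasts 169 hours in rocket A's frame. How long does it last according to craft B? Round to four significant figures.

179.3 hours

Speed of rocket A in craft B's frame: u = (v_A − v_B)/(1 − v_A v_B/c²) = (0.7684 − 0.584)/(1 − 0.7684×0.584) = 0.1844/0.5512544 = 0.33451; |u| = 0.33451c.
γ for this relative speed: γ = 1/√(1 − 0.111897) = 1.0611.
The clock on rocket A records proper time, so craft B measures Δt = γΔτ = 1.0611 × 169 = 179.3 hours.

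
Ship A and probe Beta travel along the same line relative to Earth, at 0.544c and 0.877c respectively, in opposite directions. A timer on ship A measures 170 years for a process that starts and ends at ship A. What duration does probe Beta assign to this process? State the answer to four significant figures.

622.8 years

Transform ship A's velocity into probe Beta's frame: (0.544 + 0.877)/(1 + 0.544·0.877) = 1.421/1.477088, so the relative speed is 0.96203c.
γ for this relative speed: γ = 1/√(1 − 0.925502) = 3.6638.
The clock on ship A records proper time, so probe Beta measures Δt = γΔτ = 3.6638 × 170 = 622.8 years.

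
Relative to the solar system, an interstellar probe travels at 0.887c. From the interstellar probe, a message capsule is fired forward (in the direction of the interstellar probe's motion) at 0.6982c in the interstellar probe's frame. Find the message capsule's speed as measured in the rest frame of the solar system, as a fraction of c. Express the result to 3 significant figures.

0.979c

In units of c, u = (u' + v)/(1 + u'v) with u' = 0.6982 and v = 0.887.
Numerator: 0.6982 + 0.887 = 1.5852. Denominator: 1 + (0.6982)(0.887) = 1.6193034.
u = 1.5852/1.6193034 = 0.97894, so the speed is 0.979c.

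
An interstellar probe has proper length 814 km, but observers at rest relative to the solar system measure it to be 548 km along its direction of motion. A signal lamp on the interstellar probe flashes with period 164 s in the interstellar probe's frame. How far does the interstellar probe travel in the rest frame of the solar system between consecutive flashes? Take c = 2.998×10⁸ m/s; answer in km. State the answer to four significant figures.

Length contraction gives γ = L₀/L = 814/548 = 1.4854.
β = √(1 − 1/γ²) = 0.73944. Lab-frame period = γτ = 1.4854×164 s = 243.61 s. Distance = βc × γτ = 0.73944 × 2.998×10⁸ m/s × 243.61 s = 5.4004×10^10 m = 5.400×10^7 km.

5.400×10^7 km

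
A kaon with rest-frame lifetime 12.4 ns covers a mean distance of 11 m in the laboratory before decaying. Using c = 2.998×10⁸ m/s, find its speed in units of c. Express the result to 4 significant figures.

0.9474c

Let x = d/(cτ) = 11.00 m / (2.998×10⁸ m/s × 1.240×10^-8 s) = 2.959. Since d = βγcτ, x = βγ = β/√(1−β²).
Solving: β² = x²/(1+x²) = 8.75568/9.75568 = 0.897496, so β = 0.9474.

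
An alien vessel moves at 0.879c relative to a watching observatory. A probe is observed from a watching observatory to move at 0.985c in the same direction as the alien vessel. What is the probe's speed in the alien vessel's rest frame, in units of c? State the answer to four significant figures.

Transform to the alien vessel's frame: u' = (u − v)/(1 − uv/c²).
u' = (0.985 − 0.879)/(1 − 0.985×0.879) = 0.106/0.134185 = 0.78995.
Speed in the alien vessel's frame: 0.7900c (in the same direction).

0.7900c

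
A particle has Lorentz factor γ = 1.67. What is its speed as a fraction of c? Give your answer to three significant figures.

0.801c

β = √(1 − 1/γ²) = √(1 − 1/2.7889) = √0.641436 = 0.801.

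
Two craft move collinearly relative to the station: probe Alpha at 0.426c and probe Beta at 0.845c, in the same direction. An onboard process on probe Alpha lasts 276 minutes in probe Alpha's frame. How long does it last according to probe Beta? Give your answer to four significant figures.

365.1 minutes

Transform probe Alpha's velocity into probe Beta's frame: (0.426 − 0.845)/(1 − 0.426·0.845) = −0.419/0.64003, so the relative speed is 0.65466c.
γ for this relative speed: γ = 1/√(1 − 0.42858) = 1.3229.
The clock on probe Alpha records proper time, so probe Beta measures Δt = γΔτ = 1.3229 × 276 = 365.1 minutes.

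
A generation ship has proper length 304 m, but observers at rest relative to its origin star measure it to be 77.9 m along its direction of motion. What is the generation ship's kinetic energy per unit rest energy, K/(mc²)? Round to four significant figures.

2.902

Length contraction gives γ = L₀/L = 304/77.9 = 3.90244.
Since K = (γ−1)mc², K/(mc²) = 3.90244 − 1 = 2.902.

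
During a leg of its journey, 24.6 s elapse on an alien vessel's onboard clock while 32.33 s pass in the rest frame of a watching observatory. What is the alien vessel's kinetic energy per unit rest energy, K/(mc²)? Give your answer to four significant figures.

The time-dilation ratio gives γ = 32.33/24.6 = 1.31423.
Since K = (γ−1)mc², K/(mc²) = 1.31423 − 1 = 0.3142.

0.3142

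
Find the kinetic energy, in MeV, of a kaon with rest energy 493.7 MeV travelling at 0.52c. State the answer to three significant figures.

84.3 MeV

γ = 1/√(1 − β²) = 1/√(1 − 0.2704) = 1/√0.7296 = 1/0.854166 = 1.17073.
Kinetic energy: K = (γ − 1)mc² = (1.17073 − 1) × 493.7 MeV = 0.17073 × 493.7 = 84.3 MeV.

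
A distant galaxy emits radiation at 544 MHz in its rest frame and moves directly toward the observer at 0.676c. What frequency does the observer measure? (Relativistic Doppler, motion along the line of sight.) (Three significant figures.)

Relativistic Doppler (source moving toward): f_obs = f_src · √((1+β)/(1−β)).
With β = 0.676: factor = √(1.676/0.324) = 2.2744.
f_obs = 544 × 2.2744 = 1240 MHz.

1240 MHz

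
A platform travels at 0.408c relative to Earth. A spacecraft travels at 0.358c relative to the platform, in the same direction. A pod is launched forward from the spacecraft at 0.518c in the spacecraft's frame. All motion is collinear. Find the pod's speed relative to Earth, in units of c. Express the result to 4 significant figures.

First combine the pod and spacecraft (S''→S'): u₁ = (0.518 + 0.358)/(1 + 0.518×0.358) = 0.876/1.185444 = 0.73896.
Then combine with the platform (S'→S): u = (0.73896 + 0.408)/(1 + 0.73896×0.408) = 1.14696/1.30149568 = 0.88126.

0.8813c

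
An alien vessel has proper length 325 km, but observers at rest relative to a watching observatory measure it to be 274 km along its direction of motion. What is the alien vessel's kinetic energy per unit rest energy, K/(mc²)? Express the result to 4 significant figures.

0.1861

Length contraction gives γ = L₀/L = 325/274 = 1.18613.
Since K = (γ−1)mc², K/(mc²) = 1.18613 − 1 = 0.1861.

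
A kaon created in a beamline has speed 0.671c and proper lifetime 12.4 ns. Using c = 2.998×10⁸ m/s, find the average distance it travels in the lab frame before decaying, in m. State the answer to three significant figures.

Lorentz factor: γ = (1 − 0.450241)^(−1/2) = 1.3487.
Lab-frame lifetime: Δt = γτ = 1.3487 × 12.4 ns = 16.724 ns.
Distance: d = vΔt = 0.671 × 2.998×10⁸ m/s × 1.6724×10^-8 s = 3.36 m.

3.36 m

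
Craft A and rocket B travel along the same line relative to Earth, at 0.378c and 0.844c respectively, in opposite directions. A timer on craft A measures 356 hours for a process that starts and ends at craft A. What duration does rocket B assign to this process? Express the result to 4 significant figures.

945.7 hours

The velocity of craft A relative to rocket B is (0.378 + 0.844)c / (1 + 0.378×0.844) = 0.92644c; relative speed 0.92644c.
At |u| = 0.92644c, γ = (1 − 0.858291)^(−1/2) = 2.6564.
Craft A's interval is proper; time dilation gives Δt_B = γΔτ = 2.6564 × 356 hours = 945.7 hours.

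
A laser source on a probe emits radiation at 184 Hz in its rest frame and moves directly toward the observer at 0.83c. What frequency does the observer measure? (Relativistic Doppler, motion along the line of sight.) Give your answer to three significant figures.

604 Hz

Relativistic Doppler (source moving toward): f_obs = f_src · √((1+β)/(1−β)).
With β = 0.83: factor = √(1.83/0.17) = 3.281.
f_obs = 184 × 3.281 = 604 Hz.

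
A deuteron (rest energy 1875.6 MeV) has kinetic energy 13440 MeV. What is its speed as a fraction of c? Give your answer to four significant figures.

0.9925c

γ = 1 + K/(mc²) = 1 + 13440/1875.6 = 8.1657.
β = √(1 − 1/γ²) = √(1 − 0.0149973) = √0.9850027 = 0.9925.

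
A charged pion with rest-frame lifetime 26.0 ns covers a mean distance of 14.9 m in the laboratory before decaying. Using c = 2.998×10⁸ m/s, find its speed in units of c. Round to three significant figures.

Lab distance = (lab lifetime)·v = γτ·βc, so βγ = d/(cτ) = 14.90/(2.998×10⁸ × 2.600×10^-8) = 1.9115.
With βγ = 1.9115: γ² = 1 + (βγ)² = 4.65383, and β = (βγ)/γ = 1.9115/2.15727 = 0.886.

0.886c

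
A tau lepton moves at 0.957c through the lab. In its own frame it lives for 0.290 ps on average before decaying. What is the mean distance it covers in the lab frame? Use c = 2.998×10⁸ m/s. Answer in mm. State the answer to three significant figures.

β² = 0.915849, so γ = 1/√0.084151 = 3.4472.
Lab-frame lifetime: Δt = γτ = 3.4472 × 0.290 ps = 0.99969 ps.
Distance: d = vΔt = 0.957 × 2.998×10⁸ m/s × 9.9969×10^-13 s = 2.87×10^-4 m = 0.287 mm.

0.287 mm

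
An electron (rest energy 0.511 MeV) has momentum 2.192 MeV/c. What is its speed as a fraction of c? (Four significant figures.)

βγ = pc/(mc²) = 2.192/0.511 = 4.2896.
Since γ² = 1 + (βγ)² = 19.4007, γ = √19.4007 = 4.40462, and β = (βγ)/γ = 4.2896/4.40462 = 0.9739.

0.9739c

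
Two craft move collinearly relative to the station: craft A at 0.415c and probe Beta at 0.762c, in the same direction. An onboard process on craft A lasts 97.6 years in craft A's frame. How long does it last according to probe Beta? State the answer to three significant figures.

The velocity of craft A relative to probe Beta is (0.415 − 0.762)c / (1 − 0.415×0.762) = −0.50748c; relative speed 0.50748c.
At |u| = 0.50748c, γ = (1 − 0.257536)^(−1/2) = 1.1605.
The clock on craft A records proper time, so probe Beta measures Δt = γΔτ = 1.1605 × 97.6 = 113 years.

113 years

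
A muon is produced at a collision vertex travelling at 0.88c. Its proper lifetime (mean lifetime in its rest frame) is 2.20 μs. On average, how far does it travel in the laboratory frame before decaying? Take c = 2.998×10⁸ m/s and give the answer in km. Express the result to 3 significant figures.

γ = 1/√(1 − β²) = 1/√(1 − 0.7744) = 1/√0.2256 = 1/0.474974 = 2.1054.
Lab-frame lifetime: Δt = γτ = 2.1054 × 2.20 μs = 4.6319 μs.
Distance: d = vΔt = 0.88 × 2.998×10⁸ m/s × 4.6319×10^-6 s = 1220 m = 1.22 km.

1.22 km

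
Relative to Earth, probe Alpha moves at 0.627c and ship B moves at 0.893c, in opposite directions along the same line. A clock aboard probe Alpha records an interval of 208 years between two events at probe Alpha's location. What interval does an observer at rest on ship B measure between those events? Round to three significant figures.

Speed of probe Alpha in ship B's frame: u = (v_A + v_B)/(1 + v_A v_B/c²) = (0.627 + 0.893)/(1 + 0.627×0.893) = 1.52/1.559911 = 0.97441; |u| = 0.97441c.
γ for this relative speed: γ = 1/√(1 − 0.949475) = 4.4488.
The clock on probe Alpha records proper time, so ship B measures Δt = γΔτ = 4.4488 × 208 = 925 years.

925 years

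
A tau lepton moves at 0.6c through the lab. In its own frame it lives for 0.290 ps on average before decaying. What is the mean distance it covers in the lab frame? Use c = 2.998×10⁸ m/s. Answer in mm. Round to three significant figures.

γ = 1/√(1 − β²) = 1/√(1 − 0.36) = 1/√0.64 = 1/0.8 = 1.25.
Lab-frame lifetime: Δt = γτ = 1.25 × 0.290 ps = 0.3625 ps.
Distance: d = vΔt = 0.6 × 2.998×10⁸ m/s × 3.6250×10^-13 s = 6.52×10^-5 m = 0.0652 mm.

0.0652 mm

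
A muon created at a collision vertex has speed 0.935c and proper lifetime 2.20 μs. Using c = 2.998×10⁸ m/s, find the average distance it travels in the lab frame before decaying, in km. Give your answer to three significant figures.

Lorentz factor: γ = (1 − 0.874225)^(−1/2) = 2.8197.
Lab-frame lifetime: Δt = γτ = 2.8197 × 2.20 μs = 6.2033 μs.
Distance: d = vΔt = 0.935 × 2.998×10⁸ m/s × 6.2033×10^-6 s = 1740 m = 1.74 km.

1.74 km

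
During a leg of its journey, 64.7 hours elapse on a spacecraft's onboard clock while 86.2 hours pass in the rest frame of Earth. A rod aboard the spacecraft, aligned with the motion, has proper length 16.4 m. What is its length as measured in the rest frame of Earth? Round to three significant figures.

γ = Δt/Δτ = 86.2/64.7 = 1.3323.
L = L₀/γ = 16.4/1.3323 = 12.3 m.

12.3 m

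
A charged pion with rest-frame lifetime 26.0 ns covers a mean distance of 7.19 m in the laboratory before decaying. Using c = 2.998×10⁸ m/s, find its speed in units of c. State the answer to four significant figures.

d = βγcτ ⇒ βγ = d/(cτ) = 7.190 m / (7.7948 m) = 0.92241.
β = (βγ)/√(1+(βγ)²) = 0.92241/√1.85084 = 0.6780.

0.6780c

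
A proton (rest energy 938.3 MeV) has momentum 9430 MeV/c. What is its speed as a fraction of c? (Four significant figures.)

0.9951c

pc/(mc²) = 9430/938.3 = 10.05 = βγ = β/√(1−β²).
So β² = x²/(1 + x²) with x = 10.05: x² = 101.003, β² = 101.003/102.003 = 0.990196, β = 0.9951.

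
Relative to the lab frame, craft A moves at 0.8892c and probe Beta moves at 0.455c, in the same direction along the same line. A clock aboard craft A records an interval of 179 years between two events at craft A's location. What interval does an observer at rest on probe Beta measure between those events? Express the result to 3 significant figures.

262 years

Speed of craft A in probe Beta's frame: u = (v_A − v_B)/(1 − v_A v_B/c²) = (0.8892 − 0.455)/(1 − 0.8892×0.455) = 0.4342/0.595414 = 0.72924; |u| = 0.72924c.
At |u| = 0.72924c, γ = (1 − 0.531791)^(−1/2) = 1.4614.
The clock on craft A records proper time, so probe Beta measures Δt = γΔτ = 1.4614 × 179 = 262 years.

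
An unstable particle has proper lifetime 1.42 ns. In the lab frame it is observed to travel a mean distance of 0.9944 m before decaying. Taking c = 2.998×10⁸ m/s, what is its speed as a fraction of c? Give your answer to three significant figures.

Let x = d/(cτ) = 0.9944 m / (2.998×10⁸ m/s × 1.420×10^-9 s) = 2.3358. Since d = βγcτ, x = βγ = β/√(1−β²).
Solving: β² = x²/(1+x²) = 5.45596/6.45596 = 0.845104, so β = 0.919.

0.919c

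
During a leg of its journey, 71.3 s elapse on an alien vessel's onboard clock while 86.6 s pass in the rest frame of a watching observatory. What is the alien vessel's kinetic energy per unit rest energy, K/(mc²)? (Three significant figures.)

0.215

From Δt = γΔτ: γ = 86.6/71.3 = 1.21459.
K/(mc²) = γ − 1 = 1.21459 − 1 = 0.215.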